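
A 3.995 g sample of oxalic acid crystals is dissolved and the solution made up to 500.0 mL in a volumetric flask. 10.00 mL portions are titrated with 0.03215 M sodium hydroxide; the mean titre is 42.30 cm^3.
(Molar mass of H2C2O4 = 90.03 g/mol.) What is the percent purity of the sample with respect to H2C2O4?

H2C2O4 + 2 NaOH → Na2C2O4 + 2 H2O
n(NaOH) per titration = 0.04230 × 0.03215 = 1.360 × 10^-3 mol
From the 1:2 ratio, n(H2C2O4) in each aliquot = 1/2 × 1.360 × 10^-3 = 6.800 × 10^-4 mol
n(H2C2O4) in the whole flask = 6.800 × 10^-4 × 500.0/10.00 = 0.03400 mol
mass of H2C2O4 = 0.03400 × 90.03 = 3.061 g
% H2C2O4 = 3.061 / 3.995 × 100 = 76.62 %

76.62 %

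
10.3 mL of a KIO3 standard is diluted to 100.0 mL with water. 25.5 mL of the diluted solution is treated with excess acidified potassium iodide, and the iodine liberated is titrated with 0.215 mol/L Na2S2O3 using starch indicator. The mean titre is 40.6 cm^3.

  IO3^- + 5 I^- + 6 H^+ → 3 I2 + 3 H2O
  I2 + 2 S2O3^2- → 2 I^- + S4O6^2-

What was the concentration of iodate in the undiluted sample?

n(S2O3^2-) = 0.0406 × 0.215 = 8.73 × 10^-3 mol
n(I2) = n(S2O3^2-)/2 = 4.36 × 10^-3 mol
From the 1:3 ratio, n(IO3^-) in the aliquot = 1/3 × 4.36 × 10^-3 = 1.45 × 10^-3 mol
[IO3^-]_dilute = 1.45 × 10^-3 / 0.0255 = 0.0571 mol/L
[IO3^-]_original = 0.0571 × 100.0/10.3 = 0.554 mol/L

0.554 mol/L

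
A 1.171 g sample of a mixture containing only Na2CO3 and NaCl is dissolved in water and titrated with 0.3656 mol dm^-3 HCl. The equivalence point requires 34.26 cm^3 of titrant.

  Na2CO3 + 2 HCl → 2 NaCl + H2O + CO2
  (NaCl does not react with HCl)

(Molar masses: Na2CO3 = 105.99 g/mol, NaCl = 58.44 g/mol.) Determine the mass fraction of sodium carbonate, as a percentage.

n(HCl) = 0.03426 × 0.3656 = 0.01253 mol
Let x = n(Na2CO3), y = n(NaCl).
Titrant: 2x = 0.01253;  mass: 105.99x + 58.44y = 1.171
Solving, x = 6.263 × 10^-3 mol, y = 8.679 × 10^-3 mol
mass of Na2CO3 = 6.263 × 10^-3 × 105.99 = 0.6638 g
% Na2CO3 = 0.6638 / 1.171 × 100 = 56.69 %

56.69 %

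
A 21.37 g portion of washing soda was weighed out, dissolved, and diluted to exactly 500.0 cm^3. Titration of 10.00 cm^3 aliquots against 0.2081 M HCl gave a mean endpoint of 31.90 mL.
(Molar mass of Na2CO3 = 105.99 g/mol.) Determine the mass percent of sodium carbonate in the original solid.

Na2CO3 + 2 HCl → 2 NaCl + H2O + CO2
n(HCl) per titration = 0.03190 × 0.2081 = 6.638 × 10^-3 mol
From the 1:2 ratio, n(Na2CO3) in each aliquot = 1/2 × 6.638 × 10^-3 = 3.319 × 10^-3 mol
n(Na2CO3) in the whole flask = 3.319 × 10^-3 × 500.0/10.00 = 0.1660 mol
mass of Na2CO3 = 0.1660 × 105.99 = 17.59 g
% Na2CO3 = 17.59 / 21.37 × 100 = 82.31 %

82.31 %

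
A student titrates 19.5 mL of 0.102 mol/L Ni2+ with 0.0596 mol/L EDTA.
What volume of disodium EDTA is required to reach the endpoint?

33.4 mL

Ni^2+ + EDTA^4- → [Ni(EDTA)]^2-
n(Ni2+) = 0.0195 L × 0.102 mol/L = 1.99 × 10^-3 mol
n(EDTA) = 1.99 × 10^-3 mol (1:1 stoichiometry)
V(EDTA) = 1.99 × 10^-3 mol / 0.0596 mol/L = 0.0334 L = 33.4 mL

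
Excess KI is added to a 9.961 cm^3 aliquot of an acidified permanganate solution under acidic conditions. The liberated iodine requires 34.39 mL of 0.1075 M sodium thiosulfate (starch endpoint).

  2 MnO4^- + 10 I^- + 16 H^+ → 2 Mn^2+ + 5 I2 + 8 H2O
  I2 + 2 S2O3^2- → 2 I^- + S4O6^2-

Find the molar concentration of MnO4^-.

n(S2O3^2-) = 0.03439 × 0.1075 = 3.697 × 10^-3 mol
n(I2) = n(S2O3^2-)/2 = 1.848 × 10^-3 mol
From the 2:5 ratio, n(MnO4^-) in the aliquot = 2/5 × 1.848 × 10^-3 = 7.394 × 10^-4 mol
[MnO4^-] = 7.394 × 10^-4 / 0.009961 = 0.07423 mol/L

0.07423 M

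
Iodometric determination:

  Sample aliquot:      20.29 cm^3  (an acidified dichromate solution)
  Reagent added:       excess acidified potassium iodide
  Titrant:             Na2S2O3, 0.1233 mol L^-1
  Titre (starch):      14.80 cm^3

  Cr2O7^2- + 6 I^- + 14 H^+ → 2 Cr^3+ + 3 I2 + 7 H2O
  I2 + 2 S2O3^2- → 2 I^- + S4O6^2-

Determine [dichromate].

0.01499 mol/L

n(S2O3^2-) = 0.01480 × 0.1233 = 1.825 × 10^-3 mol
n(I2) = n(S2O3^2-)/2 = 9.124 × 10^-4 mol
From the 1:3 ratio, n(Cr2O7^2-) in the aliquot = 1/3 × 9.124 × 10^-4 = 3.041 × 10^-4 mol
[Cr2O7^2-] = 3.041 × 10^-4 / 0.02029 = 0.01499 mol/L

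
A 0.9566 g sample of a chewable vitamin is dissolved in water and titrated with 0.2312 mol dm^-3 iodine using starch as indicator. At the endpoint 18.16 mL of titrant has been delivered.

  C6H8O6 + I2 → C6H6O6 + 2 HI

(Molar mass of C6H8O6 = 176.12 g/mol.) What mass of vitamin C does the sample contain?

0.7395 g

n(I2) = 0.01816 L × 0.2312 mol/L = 4.199 × 10^-3 mol
n(C6H8O6) = 4.199 × 10^-3 mol (1:1 ratio)
mass of C6H8O6 = 4.199 × 10^-3 × 176.12 g/mol = 0.7395 g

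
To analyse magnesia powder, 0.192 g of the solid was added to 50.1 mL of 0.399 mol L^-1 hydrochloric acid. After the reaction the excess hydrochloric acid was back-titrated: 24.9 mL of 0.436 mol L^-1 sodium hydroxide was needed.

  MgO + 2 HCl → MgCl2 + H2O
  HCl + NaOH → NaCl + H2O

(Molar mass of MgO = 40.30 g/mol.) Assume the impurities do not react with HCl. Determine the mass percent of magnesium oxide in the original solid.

n(HCl) added = 0.0501 × 0.399 = 0.0200 mol
n(NaOH) used in back-titration = 0.0249 × 0.436 = 0.0109 mol
n(HCl) left over = 0.0109 mol (1:1 ratio)
n(HCl) consumed by analyte = 0.0200 − 0.0109 = 9.13 × 10^-3 mol
From the 1:2 ratio, n(MgO) = 1/2 × 9.13 × 10^-3 = 4.57 × 10^-3 mol
mass of MgO = 4.57 × 10^-3 × 40.30 = 0.184 g
% MgO = 0.184 / 0.192 × 100 = 95.9 %

95.9 %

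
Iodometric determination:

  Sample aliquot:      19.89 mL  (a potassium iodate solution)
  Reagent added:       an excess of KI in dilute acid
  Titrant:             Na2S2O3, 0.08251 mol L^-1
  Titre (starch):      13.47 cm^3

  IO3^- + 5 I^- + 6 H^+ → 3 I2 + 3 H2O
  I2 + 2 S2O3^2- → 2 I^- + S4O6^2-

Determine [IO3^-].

0.009313 mol/L

n(S2O3^2-) = 0.01347 × 0.08251 = 1.111 × 10^-3 mol
n(I2) = n(S2O3^2-)/2 = 5.557 × 10^-4 mol
From the 1:3 ratio, n(IO3^-) in the aliquot = 1/3 × 5.557 × 10^-4 = 1.852 × 10^-4 mol
[IO3^-] = 1.852 × 10^-4 / 0.01989 = 0.009313 mol/L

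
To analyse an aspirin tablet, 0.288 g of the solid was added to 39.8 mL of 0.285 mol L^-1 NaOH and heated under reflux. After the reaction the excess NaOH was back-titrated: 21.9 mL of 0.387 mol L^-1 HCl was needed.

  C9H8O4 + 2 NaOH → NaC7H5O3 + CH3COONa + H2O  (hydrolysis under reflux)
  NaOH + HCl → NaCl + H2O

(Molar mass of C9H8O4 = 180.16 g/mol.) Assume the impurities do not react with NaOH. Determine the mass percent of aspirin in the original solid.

89.7 %

n(NaOH) added = 0.0398 × 0.285 = 0.0113 mol
n(HCl) used in back-titration = 0.0219 × 0.387 = 8.48 × 10^-3 mol
n(NaOH) left over = 8.48 × 10^-3 mol (1:1 ratio)
n(NaOH) consumed by analyte = 0.0113 − 8.48 × 10^-3 = 2.87 × 10^-3 mol
From the 1:2 ratio, n(C9H8O4) = 1/2 × 2.87 × 10^-3 = 1.43 × 10^-3 mol
mass of C9H8O4 = 1.43 × 10^-3 × 180.16 = 0.258 g
% C9H8O4 = 0.258 / 0.288 × 100 = 89.7 %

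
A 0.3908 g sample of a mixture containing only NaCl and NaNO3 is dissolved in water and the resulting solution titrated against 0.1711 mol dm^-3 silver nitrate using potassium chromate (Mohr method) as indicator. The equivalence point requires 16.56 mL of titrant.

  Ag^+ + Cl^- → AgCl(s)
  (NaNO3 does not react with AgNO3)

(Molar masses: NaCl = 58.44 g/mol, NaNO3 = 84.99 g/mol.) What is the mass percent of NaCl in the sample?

42.37 %

n(AgNO3) = 0.01656 × 0.1711 = 2.833 × 10^-3 mol
Let x = n(NaCl), y = n(NaNO3).
Titrant: 1x = 2.833 × 10^-3;  mass: 58.44x + 84.99y = 0.3908
Solving, x = 2.833 × 10^-3 mol, y = 2.650 × 10^-3 mol
mass of NaCl = 2.833 × 10^-3 × 58.44 = 0.1656 g
% NaCl = 0.1656 / 0.3908 × 100 = 42.37 %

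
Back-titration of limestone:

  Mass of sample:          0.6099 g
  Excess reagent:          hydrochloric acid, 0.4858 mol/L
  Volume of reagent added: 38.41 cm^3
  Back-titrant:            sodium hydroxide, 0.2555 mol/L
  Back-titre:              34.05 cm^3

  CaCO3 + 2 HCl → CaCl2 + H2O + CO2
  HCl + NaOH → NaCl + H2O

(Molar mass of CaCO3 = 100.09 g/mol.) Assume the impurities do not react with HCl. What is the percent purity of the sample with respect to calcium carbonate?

n(HCl) added = 0.03841 × 0.4858 = 0.01866 mol
n(NaOH) used in back-titration = 0.03405 × 0.2555 = 8.700 × 10^-3 mol
n(HCl) left over = 8.700 × 10^-3 mol (1:1 ratio)
n(HCl) consumed by analyte = 0.01866 − 8.700 × 10^-3 = 9.960 × 10^-3 mol
From the 1:2 ratio, n(CaCO3) = 1/2 × 9.960 × 10^-3 = 4.980 × 10^-3 mol
mass of CaCO3 = 4.980 × 10^-3 × 100.09 = 0.4984 g
% CaCO3 = 0.4984 / 0.6099 × 100 = 81.72 %

81.72 %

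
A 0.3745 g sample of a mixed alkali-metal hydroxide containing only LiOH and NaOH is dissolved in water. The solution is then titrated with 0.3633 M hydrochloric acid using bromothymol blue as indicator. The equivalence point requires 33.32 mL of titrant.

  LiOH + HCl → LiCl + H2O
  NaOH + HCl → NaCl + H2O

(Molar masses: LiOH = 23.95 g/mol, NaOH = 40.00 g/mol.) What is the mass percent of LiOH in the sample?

43.71 %

n(HCl) = 0.03332 × 0.3633 = 0.01211 mol
Let x = n(LiOH), y = n(NaOH).
Titrant: 1x + 1y = 0.01211;  mass: 23.95x + 40.00y = 0.3745
Solving, x = 6.835 × 10^-3 mol, y = 5.270 × 10^-3 mol
mass of LiOH = 6.835 × 10^-3 × 23.95 = 0.1637 g
% LiOH = 0.1637 / 0.3745 × 100 = 43.71 %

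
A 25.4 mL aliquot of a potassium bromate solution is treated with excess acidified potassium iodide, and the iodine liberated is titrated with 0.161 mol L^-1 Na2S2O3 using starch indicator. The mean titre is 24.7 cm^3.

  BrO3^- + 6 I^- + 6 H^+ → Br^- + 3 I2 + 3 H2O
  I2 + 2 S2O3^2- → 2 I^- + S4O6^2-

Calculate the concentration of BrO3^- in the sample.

0.0261 mol/L

n(S2O3^2-) = 0.0247 × 0.161 = 3.98 × 10^-3 mol
n(I2) = n(S2O3^2-)/2 = 1.99 × 10^-3 mol
From the 1:3 ratio, n(BrO3^-) in the aliquot = 1/3 × 1.99 × 10^-3 = 6.63 × 10^-4 mol
[BrO3^-] = 6.63 × 10^-4 / 0.0254 = 0.0261 mol/L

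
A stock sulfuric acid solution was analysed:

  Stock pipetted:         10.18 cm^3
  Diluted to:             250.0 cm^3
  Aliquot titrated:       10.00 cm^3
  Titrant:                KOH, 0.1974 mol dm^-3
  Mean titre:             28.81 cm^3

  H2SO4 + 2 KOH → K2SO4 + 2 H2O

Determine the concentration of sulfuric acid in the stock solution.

n(KOH) = 0.02881 × 0.1974 = 5.687 × 10^-3 mol
From the 1:2 ratio, n(H2SO4) in the aliquot = 1/2 × 5.687 × 10^-3 = 2.844 × 10^-3 mol
[H2SO4]_dilute = 2.844 × 10^-3 / 0.01000 = 0.2844 mol/L
Dilution factor = 250.0 / 10.18 = 24.56
[H2SO4]_stock = 0.2844 × 24.56 = 6.983 mol/L

6.983 mol/L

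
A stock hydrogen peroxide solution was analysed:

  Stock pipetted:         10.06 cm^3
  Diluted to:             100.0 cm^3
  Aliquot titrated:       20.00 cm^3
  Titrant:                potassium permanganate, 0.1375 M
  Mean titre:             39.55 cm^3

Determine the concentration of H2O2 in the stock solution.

2 MnO4^- + 5 H2O2 + 6 H^+ → 2 Mn^2+ + 5 O2 + 8 H2O
n(KMnO4) = 0.03955 × 0.1375 = 5.438 × 10^-3 mol
From the 5:2 ratio, n(H2O2) in the aliquot = 5/2 × 5.438 × 10^-3 = 0.01360 mol
[H2O2]_dilute = 0.01360 / 0.02000 = 0.6798 mol/L
Dilution factor = 100.0 / 10.06 = 9.940
[H2O2]_stock = 0.6798 × 9.940 = 6.757 mol/L

6.757 M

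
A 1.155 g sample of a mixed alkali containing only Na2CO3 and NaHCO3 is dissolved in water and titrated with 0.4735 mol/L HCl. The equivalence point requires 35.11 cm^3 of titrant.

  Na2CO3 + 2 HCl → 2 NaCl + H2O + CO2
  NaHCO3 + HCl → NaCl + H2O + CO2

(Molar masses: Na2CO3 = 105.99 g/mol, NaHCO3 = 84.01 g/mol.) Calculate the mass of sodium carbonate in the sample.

n(HCl) = 0.03511 × 0.4735 = 0.01662 mol
Let x = n(Na2CO3), y = n(NaHCO3).
Titrant: 2x + 1y = 0.01662;  mass: 105.99x + 84.01y = 1.155
Solving, x = 3.895 × 10^-3 mol, y = 8.834 × 10^-3 mol
mass of Na2CO3 = 3.895 × 10^-3 × 105.99 = 0.4129 g

0.4129 g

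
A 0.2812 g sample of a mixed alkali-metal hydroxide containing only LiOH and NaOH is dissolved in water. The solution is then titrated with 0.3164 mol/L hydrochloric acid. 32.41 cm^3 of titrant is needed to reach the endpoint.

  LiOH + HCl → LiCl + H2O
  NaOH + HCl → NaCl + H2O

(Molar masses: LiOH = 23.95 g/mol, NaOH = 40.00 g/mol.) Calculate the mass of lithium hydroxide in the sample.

n(HCl) = 0.03241 × 0.3164 = 0.01025 mol
Let x = n(LiOH), y = n(NaOH).
Titrant: 1x + 1y = 0.01025;  mass: 23.95x + 40.00y = 0.2812
Solving, x = 8.036 × 10^-3 mol, y = 2.218 × 10^-3 mol
mass of LiOH = 8.036 × 10^-3 × 23.95 = 0.1925 g

0.1925 g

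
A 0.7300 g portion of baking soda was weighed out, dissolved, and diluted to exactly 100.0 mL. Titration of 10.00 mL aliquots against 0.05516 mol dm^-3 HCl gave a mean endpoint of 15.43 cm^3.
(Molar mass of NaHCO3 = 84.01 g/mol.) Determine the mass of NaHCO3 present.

NaHCO3 + HCl → NaCl + H2O + CO2
n(HCl) per titration = 0.01543 × 0.05516 = 8.511 × 10^-4 mol
n(NaHCO3) in each aliquot = 8.511 × 10^-4 mol (1:1 ratio)
n(NaHCO3) in the whole flask = 8.511 × 10^-4 × 100.0/10.00 = 8.511 × 10^-3 mol
mass of NaHCO3 = 8.511 × 10^-3 × 84.01 = 0.7150 g

0.7150 g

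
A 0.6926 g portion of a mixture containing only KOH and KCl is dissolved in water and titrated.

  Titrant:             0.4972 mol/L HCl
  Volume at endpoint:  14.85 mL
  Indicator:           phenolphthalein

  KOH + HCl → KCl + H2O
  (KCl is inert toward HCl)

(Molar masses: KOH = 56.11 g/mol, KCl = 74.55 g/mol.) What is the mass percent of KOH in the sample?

n(HCl) = 0.01485 × 0.4972 = 7.383 × 10^-3 mol
Let x = n(KOH), y = n(KCl).
Titrant: 1x = 7.383 × 10^-3;  mass: 56.11x + 74.55y = 0.6926
Solving, x = 7.383 × 10^-3 mol, y = 3.733 × 10^-3 mol
mass of KOH = 7.383 × 10^-3 × 56.11 = 0.4143 g
% KOH = 0.4143 / 0.6926 × 100 = 59.82 %

59.82 %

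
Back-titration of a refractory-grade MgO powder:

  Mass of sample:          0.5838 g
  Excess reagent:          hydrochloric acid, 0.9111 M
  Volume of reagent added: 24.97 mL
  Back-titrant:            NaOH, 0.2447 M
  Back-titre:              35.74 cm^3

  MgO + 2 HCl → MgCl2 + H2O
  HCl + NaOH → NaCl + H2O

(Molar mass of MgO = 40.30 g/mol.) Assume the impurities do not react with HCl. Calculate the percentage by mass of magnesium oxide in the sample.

48.34 %

n(HCl) added = 0.02497 × 0.9111 = 0.02275 mol
n(NaOH) used in back-titration = 0.03574 × 0.2447 = 8.746 × 10^-3 mol
n(HCl) left over = 8.746 × 10^-3 mol (1:1 ratio)
n(HCl) consumed by analyte = 0.02275 − 8.746 × 10^-3 = 0.01400 mol
From the 1:2 ratio, n(MgO) = 1/2 × 0.01400 = 7.002 × 10^-3 mol
mass of MgO = 7.002 × 10^-3 × 40.30 = 0.2822 g
% MgO = 0.2822 / 0.5838 × 100 = 48.34 %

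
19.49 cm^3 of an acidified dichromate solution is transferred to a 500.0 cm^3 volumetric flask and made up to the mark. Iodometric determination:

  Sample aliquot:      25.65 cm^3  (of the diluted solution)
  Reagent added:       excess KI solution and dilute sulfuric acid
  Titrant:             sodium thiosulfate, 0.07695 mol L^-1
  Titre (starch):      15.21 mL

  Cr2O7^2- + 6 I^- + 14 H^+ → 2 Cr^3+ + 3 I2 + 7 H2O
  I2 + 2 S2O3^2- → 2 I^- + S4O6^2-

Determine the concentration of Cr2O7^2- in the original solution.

0.1951 mol/L

n(S2O3^2-) = 0.01521 × 0.07695 = 1.170 × 10^-3 mol
n(I2) = n(S2O3^2-)/2 = 5.852 × 10^-4 mol
From the 1:3 ratio, n(Cr2O7^2-) in the aliquot = 1/3 × 5.852 × 10^-4 = 1.951 × 10^-4 mol
[Cr2O7^2-]_dilute = 1.951 × 10^-4 / 0.02565 = 0.007605 mol/L
[Cr2O7^2-]_original = 0.007605 × 500.0/19.49 = 0.1951 mol/L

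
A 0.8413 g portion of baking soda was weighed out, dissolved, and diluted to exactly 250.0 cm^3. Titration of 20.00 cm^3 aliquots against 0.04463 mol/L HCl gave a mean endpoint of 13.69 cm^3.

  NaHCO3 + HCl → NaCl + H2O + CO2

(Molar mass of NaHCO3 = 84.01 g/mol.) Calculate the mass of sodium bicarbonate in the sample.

n(HCl) per titration = 0.01369 × 0.04463 = 6.110 × 10^-4 mol
n(NaHCO3) in each aliquot = 6.110 × 10^-4 mol (1:1 ratio)
n(NaHCO3) in the whole flask = 6.110 × 10^-4 × 250.0/20.00 = 7.637 × 10^-3 mol
mass of NaHCO3 = 7.637 × 10^-3 × 84.01 = 0.6416 g

0.6416 g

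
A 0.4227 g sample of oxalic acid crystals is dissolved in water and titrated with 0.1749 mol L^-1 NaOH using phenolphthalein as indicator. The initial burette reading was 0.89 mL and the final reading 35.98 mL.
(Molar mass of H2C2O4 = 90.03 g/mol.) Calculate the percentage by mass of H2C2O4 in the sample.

H2C2O4 + 2 NaOH → Na2C2O4 + 2 H2O
n(NaOH) = 0.03509 L × 0.1749 mol/L = 6.137 × 10^-3 mol
From the 1:2 ratio, n(H2C2O4) = 1/2 × 6.137 × 10^-3 = 3.069 × 10^-3 mol
mass of H2C2O4 = 3.069 × 10^-3 × 90.03 g/mol = 0.2763 g
% H2C2O4 = 0.2763 / 0.4227 × 100 = 65.36 %

65.36 %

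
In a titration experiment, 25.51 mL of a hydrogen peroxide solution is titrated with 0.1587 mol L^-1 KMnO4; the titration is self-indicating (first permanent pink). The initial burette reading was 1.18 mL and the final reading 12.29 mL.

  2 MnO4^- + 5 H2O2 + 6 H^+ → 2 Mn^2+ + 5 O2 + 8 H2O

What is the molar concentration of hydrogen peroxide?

n(KMnO4) = 0.01111 L × 0.1587 mol/L = 1.763 × 10^-3 mol
From the 5:2 mole ratio, n(H2O2) = 5/2 × 1.763 × 10^-3 = 4.408 × 10^-3 mol
[H2O2] = 4.408 × 10^-3 mol / 0.02551 L = 0.1728 mol/L

0.1728 mol/L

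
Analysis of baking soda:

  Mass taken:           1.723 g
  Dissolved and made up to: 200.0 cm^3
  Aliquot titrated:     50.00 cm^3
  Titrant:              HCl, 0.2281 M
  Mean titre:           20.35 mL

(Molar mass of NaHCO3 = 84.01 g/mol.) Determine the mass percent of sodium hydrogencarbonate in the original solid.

90.53 %

NaHCO3 + HCl → NaCl + H2O + CO2
n(HCl) per titration = 0.02035 × 0.2281 = 4.642 × 10^-3 mol
n(NaHCO3) in each aliquot = 4.642 × 10^-3 mol (1:1 ratio)
n(NaHCO3) in the whole flask = 4.642 × 10^-3 × 200.0/50.00 = 0.01857 mol
mass of NaHCO3 = 0.01857 × 84.01 = 1.560 g
% NaHCO3 = 1.560 / 1.723 × 100 = 90.53 %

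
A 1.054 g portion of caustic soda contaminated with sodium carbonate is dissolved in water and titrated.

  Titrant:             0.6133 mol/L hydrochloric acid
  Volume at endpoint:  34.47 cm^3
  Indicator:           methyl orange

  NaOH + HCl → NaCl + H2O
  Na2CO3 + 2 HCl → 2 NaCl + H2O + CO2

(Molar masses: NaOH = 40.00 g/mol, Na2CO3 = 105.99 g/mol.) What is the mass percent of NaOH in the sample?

n(HCl) = 0.03447 × 0.6133 = 0.02114 mol
Let x = n(NaOH), y = n(Na2CO3).
Titrant: 1x + 2y = 0.02114;  mass: 40.00x + 105.99y = 1.054
Solving, x = 5.105 × 10^-3 mol, y = 8.018 × 10^-3 mol
mass of NaOH = 5.105 × 10^-3 × 40.00 = 0.2042 g
% NaOH = 0.2042 / 1.054 × 100 = 19.37 %

19.37 %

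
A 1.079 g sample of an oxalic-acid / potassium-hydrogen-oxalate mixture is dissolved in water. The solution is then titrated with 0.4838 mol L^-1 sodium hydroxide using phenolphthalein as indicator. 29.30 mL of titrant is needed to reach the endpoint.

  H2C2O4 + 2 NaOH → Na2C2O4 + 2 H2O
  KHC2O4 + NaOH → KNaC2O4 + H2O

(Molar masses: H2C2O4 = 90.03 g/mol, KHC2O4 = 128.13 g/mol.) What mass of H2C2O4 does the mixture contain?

0.3993 g

n(NaOH) = 0.02930 × 0.4838 = 0.01418 mol
Let x = n(H2C2O4), y = n(KHC2O4).
Titrant: 2x + 1y = 0.01418;  mass: 90.03x + 128.13y = 1.079
Solving, x = 4.435 × 10^-3 mol, y = 5.305 × 10^-3 mol
mass of H2C2O4 = 4.435 × 10^-3 × 90.03 = 0.3993 g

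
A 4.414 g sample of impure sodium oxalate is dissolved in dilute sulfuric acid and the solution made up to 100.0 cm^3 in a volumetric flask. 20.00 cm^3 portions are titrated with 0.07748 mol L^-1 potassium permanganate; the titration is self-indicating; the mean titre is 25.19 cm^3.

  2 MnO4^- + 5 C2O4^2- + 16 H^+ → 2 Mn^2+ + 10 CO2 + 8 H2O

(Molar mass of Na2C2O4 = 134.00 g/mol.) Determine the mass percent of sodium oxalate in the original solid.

74.06 %

n(KMnO4) per titration = 0.02519 × 0.07748 = 1.952 × 10^-3 mol
From the 5:2 ratio, n(Na2C2O4) in each aliquot = 5/2 × 1.952 × 10^-3 = 4.879 × 10^-3 mol
n(Na2C2O4) in the whole flask = 4.879 × 10^-3 × 100.0/20.00 = 0.02440 mol
mass of Na2C2O4 = 0.02440 × 134.00 = 3.269 g
% Na2C2O4 = 3.269 / 4.414 × 100 = 74.06 %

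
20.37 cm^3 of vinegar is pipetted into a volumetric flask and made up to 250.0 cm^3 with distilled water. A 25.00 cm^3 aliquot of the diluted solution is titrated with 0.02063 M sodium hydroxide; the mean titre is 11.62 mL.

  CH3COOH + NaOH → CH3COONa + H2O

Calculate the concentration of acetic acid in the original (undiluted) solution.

0.1177 M

n(NaOH) = 0.01162 × 0.02063 = 2.397 × 10^-4 mol
n(CH3COOH) in the aliquot = 2.397 × 10^-4 mol (1:1 ratio)
[CH3COOH]_dilute = 2.397 × 10^-4 / 0.02500 = 0.009589 mol/L
Dilution factor = 250.0 / 20.37 = 12.27
[CH3COOH]_stock = 0.009589 × 12.27 = 0.1177 mol/L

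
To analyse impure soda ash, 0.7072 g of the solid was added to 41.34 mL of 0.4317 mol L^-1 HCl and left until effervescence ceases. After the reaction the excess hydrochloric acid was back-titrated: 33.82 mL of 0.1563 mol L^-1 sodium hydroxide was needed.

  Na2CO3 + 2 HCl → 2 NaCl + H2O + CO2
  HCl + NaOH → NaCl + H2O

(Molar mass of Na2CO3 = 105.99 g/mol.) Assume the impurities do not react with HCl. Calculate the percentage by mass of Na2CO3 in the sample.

94.12 %

n(HCl) added = 0.04134 × 0.4317 = 0.01785 mol
n(NaOH) used in back-titration = 0.03382 × 0.1563 = 5.286 × 10^-3 mol
n(HCl) left over = 5.286 × 10^-3 mol (1:1 ratio)
n(HCl) consumed by analyte = 0.01785 − 5.286 × 10^-3 = 0.01256 mol
From the 1:2 ratio, n(Na2CO3) = 1/2 × 0.01256 = 6.280 × 10^-3 mol
mass of Na2CO3 = 6.280 × 10^-3 × 105.99 = 0.6656 g
% Na2CO3 = 0.6656 / 0.7072 × 100 = 94.12 %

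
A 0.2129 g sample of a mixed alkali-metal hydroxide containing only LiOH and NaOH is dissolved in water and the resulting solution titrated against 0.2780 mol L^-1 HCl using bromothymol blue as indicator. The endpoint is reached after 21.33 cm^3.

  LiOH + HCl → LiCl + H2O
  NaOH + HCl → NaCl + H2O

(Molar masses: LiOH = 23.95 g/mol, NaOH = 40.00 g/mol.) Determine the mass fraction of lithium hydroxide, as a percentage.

17.02 %

n(HCl) = 0.02133 × 0.2780 = 5.930 × 10^-3 mol
Let x = n(LiOH), y = n(NaOH).
Titrant: 1x + 1y = 5.930 × 10^-3;  mass: 23.95x + 40.00y = 0.2129
Solving, x = 1.513 × 10^-3 mol, y = 4.416 × 10^-3 mol
mass of LiOH = 1.513 × 10^-3 × 23.95 = 0.03625 g
% LiOH = 0.03625 / 0.2129 × 100 = 17.02 %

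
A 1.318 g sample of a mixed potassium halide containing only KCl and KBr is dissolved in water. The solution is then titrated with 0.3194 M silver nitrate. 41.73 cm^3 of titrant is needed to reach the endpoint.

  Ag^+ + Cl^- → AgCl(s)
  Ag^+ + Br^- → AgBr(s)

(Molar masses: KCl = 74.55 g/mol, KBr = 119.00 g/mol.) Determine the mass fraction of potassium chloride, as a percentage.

34.12 %

n(AgNO3) = 0.04173 × 0.3194 = 0.01333 mol
Let x = n(KCl), y = n(KBr).
Titrant: 1x + 1y = 0.01333;  mass: 74.55x + 119.00y = 1.318
Solving, x = 6.031 × 10^-3 mol, y = 7.297 × 10^-3 mol
mass of KCl = 6.031 × 10^-3 × 74.55 = 0.4496 g
% KCl = 0.4496 / 1.318 × 100 = 34.12 %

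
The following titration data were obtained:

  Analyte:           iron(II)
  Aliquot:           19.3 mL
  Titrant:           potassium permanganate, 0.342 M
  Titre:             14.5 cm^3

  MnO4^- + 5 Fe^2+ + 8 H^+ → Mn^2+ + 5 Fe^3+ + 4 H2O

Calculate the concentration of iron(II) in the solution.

1.28 M

n(KMnO4) = 0.0145 L × 0.342 mol/L = 4.96 × 10^-3 mol
From the 5:1 mole ratio, n(Fe2+) = 5/1 × 4.96 × 10^-3 = 0.0248 mol
[Fe2+] = 0.0248 mol / 0.0193 L = 1.28 mol/L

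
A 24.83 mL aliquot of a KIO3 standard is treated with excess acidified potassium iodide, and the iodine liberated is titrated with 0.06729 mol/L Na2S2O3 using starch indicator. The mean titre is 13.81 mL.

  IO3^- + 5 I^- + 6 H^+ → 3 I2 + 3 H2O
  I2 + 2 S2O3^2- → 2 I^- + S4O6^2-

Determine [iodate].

0.006238 mol/L

n(S2O3^2-) = 0.01381 × 0.06729 = 9.293 × 10^-4 mol
n(I2) = n(S2O3^2-)/2 = 4.646 × 10^-4 mol
From the 1:3 ratio, n(IO3^-) in the aliquot = 1/3 × 4.646 × 10^-4 = 1.549 × 10^-4 mol
[IO3^-] = 1.549 × 10^-4 / 0.02483 = 0.006238 mol/L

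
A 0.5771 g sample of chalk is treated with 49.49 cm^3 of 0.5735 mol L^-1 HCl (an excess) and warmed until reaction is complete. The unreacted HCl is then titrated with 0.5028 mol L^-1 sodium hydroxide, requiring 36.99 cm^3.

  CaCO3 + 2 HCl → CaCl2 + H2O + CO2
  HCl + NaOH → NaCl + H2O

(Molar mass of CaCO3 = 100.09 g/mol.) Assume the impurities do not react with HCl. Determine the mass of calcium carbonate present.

0.4896 g

n(HCl) added = 0.04949 × 0.5735 = 0.02838 mol
n(NaOH) used in back-titration = 0.03699 × 0.5028 = 0.01860 mol
n(HCl) left over = 0.01860 mol (1:1 ratio)
n(HCl) consumed by analyte = 0.02838 − 0.01860 = 9.784 × 10^-3 mol
From the 1:2 ratio, n(CaCO3) = 1/2 × 9.784 × 10^-3 = 4.892 × 10^-3 mol
mass of CaCO3 = 4.892 × 10^-3 × 100.09 = 0.4896 g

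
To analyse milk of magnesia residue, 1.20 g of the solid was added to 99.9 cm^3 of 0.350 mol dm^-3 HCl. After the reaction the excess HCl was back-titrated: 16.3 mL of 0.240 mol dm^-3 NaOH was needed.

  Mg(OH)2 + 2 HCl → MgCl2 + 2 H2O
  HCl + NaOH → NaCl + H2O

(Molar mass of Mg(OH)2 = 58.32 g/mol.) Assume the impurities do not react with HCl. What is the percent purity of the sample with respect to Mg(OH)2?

75.5 %

n(HCl) added = 0.0999 × 0.350 = 0.0350 mol
n(NaOH) used in back-titration = 0.0163 × 0.240 = 3.91 × 10^-3 mol
n(HCl) left over = 3.91 × 10^-3 mol (1:1 ratio)
n(HCl) consumed by analyte = 0.0350 − 3.91 × 10^-3 = 0.0311 mol
From the 1:2 ratio, n(Mg(OH)2) = 1/2 × 0.0311 = 0.0155 mol
mass of Mg(OH)2 = 0.0155 × 58.32 = 0.906 g
% Mg(OH)2 = 0.906 / 1.20 × 100 = 75.5 %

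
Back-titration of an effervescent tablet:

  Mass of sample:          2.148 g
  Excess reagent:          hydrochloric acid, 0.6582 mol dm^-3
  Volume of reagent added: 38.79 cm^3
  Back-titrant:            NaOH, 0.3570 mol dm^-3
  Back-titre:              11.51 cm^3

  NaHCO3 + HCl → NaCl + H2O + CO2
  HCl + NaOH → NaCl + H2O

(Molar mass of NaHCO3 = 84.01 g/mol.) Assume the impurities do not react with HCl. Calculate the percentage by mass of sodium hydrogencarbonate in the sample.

83.79 %

n(HCl) added = 0.03879 × 0.6582 = 0.02553 mol
n(NaOH) used in back-titration = 0.01151 × 0.3570 = 4.109 × 10^-3 mol
n(HCl) left over = 4.109 × 10^-3 mol (1:1 ratio)
n(HCl) consumed by analyte = 0.02553 − 4.109 × 10^-3 = 0.02142 mol
n(NaHCO3) = 0.02142 mol (1:1 ratio)
mass of NaHCO3 = 0.02142 × 84.01 = 1.800 g
% NaHCO3 = 1.800 / 2.148 × 100 = 83.79 %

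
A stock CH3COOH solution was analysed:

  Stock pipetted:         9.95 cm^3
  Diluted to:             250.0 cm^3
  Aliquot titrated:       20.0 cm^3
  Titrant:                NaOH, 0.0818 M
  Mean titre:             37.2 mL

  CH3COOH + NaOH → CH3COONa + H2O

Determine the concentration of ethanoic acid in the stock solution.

n(NaOH) = 0.0372 × 0.0818 = 3.04 × 10^-3 mol
n(CH3COOH) in the aliquot = 3.04 × 10^-3 mol (1:1 ratio)
[CH3COOH]_dilute = 3.04 × 10^-3 / 0.0200 = 0.152 mol/L
Dilution factor = 250.0 / 9.95 = 25.13
[CH3COOH]_stock = 0.152 × 25.13 = 3.82 mol/L

3.82 M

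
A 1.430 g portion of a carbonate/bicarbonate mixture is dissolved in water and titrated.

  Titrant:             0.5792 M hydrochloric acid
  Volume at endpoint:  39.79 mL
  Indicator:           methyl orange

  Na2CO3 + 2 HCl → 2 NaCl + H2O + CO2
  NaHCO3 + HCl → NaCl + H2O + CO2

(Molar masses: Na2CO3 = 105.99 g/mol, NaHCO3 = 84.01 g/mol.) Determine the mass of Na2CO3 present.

n(HCl) = 0.03979 × 0.5792 = 0.02305 mol
Let x = n(Na2CO3), y = n(NaHCO3).
Titrant: 2x + 1y = 0.02305;  mass: 105.99x + 84.01y = 1.430
Solving, x = 8.159 × 10^-3 mol, y = 6.728 × 10^-3 mol
mass of Na2CO3 = 8.159 × 10^-3 × 105.99 = 0.8648 g

0.8648 g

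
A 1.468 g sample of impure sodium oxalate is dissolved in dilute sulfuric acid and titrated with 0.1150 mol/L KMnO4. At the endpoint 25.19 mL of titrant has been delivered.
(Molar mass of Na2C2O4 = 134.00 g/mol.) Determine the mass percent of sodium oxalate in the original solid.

66.11 %

2 MnO4^- + 5 C2O4^2- + 16 H^+ → 2 Mn^2+ + 10 CO2 + 8 H2O
n(KMnO4) = 0.02519 L × 0.1150 mol/L = 2.897 × 10^-3 mol
From the 5:2 ratio, n(Na2C2O4) = 5/2 × 2.897 × 10^-3 = 7.242 × 10^-3 mol
mass of Na2C2O4 = 7.242 × 10^-3 × 134.00 g/mol = 0.9704 g
% Na2C2O4 = 0.9704 / 1.468 × 100 = 66.11 %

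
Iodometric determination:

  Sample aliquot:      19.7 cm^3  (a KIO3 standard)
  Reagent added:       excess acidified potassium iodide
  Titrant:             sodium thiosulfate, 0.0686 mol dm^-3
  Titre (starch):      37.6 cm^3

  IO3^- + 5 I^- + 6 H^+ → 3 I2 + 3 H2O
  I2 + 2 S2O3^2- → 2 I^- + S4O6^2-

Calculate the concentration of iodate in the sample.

0.0218 mol/L

n(S2O3^2-) = 0.0376 × 0.0686 = 2.58 × 10^-3 mol
n(I2) = n(S2O3^2-)/2 = 1.29 × 10^-3 mol
From the 1:3 ratio, n(IO3^-) in the aliquot = 1/3 × 1.29 × 10^-3 = 4.30 × 10^-4 mol
[IO3^-] = 4.30 × 10^-4 / 0.0197 = 0.0218 mol/L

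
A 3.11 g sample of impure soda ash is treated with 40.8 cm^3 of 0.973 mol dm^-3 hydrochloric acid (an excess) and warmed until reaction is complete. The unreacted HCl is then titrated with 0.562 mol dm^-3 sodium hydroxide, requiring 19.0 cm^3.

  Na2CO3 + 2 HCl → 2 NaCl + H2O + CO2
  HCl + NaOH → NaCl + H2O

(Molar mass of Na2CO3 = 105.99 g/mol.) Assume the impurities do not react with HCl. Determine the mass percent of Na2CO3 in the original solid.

49.5 %

n(HCl) added = 0.0408 × 0.973 = 0.0397 mol
n(NaOH) used in back-titration = 0.0190 × 0.562 = 0.0107 mol
n(HCl) left over = 0.0107 mol (1:1 ratio)
n(HCl) consumed by analyte = 0.0397 − 0.0107 = 0.0290 mol
From the 1:2 ratio, n(Na2CO3) = 1/2 × 0.0290 = 0.0145 mol
mass of Na2CO3 = 0.0145 × 105.99 = 1.54 g
% Na2CO3 = 1.54 / 3.11 × 100 = 49.5 %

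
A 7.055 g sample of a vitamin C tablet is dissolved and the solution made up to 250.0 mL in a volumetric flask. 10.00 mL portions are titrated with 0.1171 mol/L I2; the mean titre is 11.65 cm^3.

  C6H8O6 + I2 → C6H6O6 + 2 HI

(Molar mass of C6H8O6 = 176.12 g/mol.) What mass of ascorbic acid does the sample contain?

n(I2) per titration = 0.01165 × 0.1171 = 1.364 × 10^-3 mol
n(C6H8O6) in each aliquot = 1.364 × 10^-3 mol (1:1 ratio)
n(C6H8O6) in the whole flask = 1.364 × 10^-3 × 250.0/10.00 = 0.03411 mol
mass of C6H8O6 = 0.03411 × 176.12 = 6.007 g

6.007 g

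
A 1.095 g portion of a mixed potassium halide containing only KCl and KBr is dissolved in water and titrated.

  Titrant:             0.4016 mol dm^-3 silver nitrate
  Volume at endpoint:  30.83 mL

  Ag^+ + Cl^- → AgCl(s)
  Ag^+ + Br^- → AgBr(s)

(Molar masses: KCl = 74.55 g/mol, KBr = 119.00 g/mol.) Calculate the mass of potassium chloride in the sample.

n(AgNO3) = 0.03083 × 0.4016 = 0.01238 mol
Let x = n(KCl), y = n(KBr).
Titrant: 1x + 1y = 0.01238;  mass: 74.55x + 119.00y = 1.095
Solving, x = 8.512 × 10^-3 mol, y = 3.869 × 10^-3 mol
mass of KCl = 8.512 × 10^-3 × 74.55 = 0.6346 g

0.6346 g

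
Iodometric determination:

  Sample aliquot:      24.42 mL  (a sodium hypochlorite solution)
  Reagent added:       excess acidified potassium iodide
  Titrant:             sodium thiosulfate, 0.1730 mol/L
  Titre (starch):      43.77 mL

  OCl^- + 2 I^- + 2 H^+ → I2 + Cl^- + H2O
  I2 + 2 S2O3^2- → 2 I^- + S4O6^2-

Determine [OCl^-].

n(S2O3^2-) = 0.04377 × 0.1730 = 7.572 × 10^-3 mol
n(I2) = n(S2O3^2-)/2 = 3.786 × 10^-3 mol
n(OCl^-) in the aliquot = 3.786 × 10^-3 mol (1:1 ratio)
[OCl^-] = 3.786 × 10^-3 / 0.02442 = 0.1550 mol/L

0.1550 mol/L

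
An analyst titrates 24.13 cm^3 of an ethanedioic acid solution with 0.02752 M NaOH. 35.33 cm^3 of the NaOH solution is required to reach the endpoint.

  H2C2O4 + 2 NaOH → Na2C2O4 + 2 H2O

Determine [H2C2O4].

n(NaOH) = 0.03533 L × 0.02752 mol/L = 9.723 × 10^-4 mol
From the 1:2 mole ratio, n(H2C2O4) = 1/2 × 9.723 × 10^-4 = 4.861 × 10^-4 mol
[H2C2O4] = 4.861 × 10^-4 mol / 0.02413 L = 0.02015 mol/L

0.02015 M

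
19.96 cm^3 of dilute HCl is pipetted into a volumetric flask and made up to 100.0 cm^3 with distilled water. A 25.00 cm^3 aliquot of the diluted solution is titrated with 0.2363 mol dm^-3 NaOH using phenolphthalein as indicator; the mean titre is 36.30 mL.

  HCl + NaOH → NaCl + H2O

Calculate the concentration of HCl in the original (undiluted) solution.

n(NaOH) = 0.03630 × 0.2363 = 8.578 × 10^-3 mol
n(HCl) in the aliquot = 8.578 × 10^-3 mol (1:1 ratio)
[HCl]_dilute = 8.578 × 10^-3 / 0.02500 = 0.3431 mol/L
Dilution factor = 100.0 / 19.96 = 5.010
[HCl]_stock = 0.3431 × 5.010 = 1.719 mol/L

1.719 mol/L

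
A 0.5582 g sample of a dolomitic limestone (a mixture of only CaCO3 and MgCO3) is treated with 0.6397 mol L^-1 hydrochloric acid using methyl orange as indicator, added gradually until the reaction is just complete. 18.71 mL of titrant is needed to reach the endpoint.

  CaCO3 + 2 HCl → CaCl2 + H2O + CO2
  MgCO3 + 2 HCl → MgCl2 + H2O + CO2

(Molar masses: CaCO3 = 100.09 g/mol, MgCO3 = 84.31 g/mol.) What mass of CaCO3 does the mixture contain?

0.3403 g

n(HCl) = 0.01871 × 0.6397 = 0.01197 mol
Let x = n(CaCO3), y = n(MgCO3).
Titrant: 2x + 2y = 0.01197;  mass: 100.09x + 84.31y = 0.5582
Solving, x = 3.400 × 10^-3 mol, y = 2.584 × 10^-3 mol
mass of CaCO3 = 3.400 × 10^-3 × 100.09 = 0.3403 g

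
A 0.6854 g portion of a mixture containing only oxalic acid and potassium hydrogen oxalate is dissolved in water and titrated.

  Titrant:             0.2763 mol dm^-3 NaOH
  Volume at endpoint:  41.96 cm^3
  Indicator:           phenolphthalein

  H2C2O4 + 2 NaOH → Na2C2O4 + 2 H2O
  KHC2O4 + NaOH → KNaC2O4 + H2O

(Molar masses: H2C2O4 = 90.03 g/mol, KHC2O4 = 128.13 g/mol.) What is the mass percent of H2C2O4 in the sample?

63.22 %

n(NaOH) = 0.04196 × 0.2763 = 0.01159 mol
Let x = n(H2C2O4), y = n(KHC2O4).
Titrant: 2x + 1y = 0.01159;  mass: 90.03x + 128.13y = 0.6854
Solving, x = 4.813 × 10^-3 mol, y = 1.967 × 10^-3 mol
mass of H2C2O4 = 4.813 × 10^-3 × 90.03 = 0.4333 g
% H2C2O4 = 0.4333 / 0.6854 × 100 = 63.22 %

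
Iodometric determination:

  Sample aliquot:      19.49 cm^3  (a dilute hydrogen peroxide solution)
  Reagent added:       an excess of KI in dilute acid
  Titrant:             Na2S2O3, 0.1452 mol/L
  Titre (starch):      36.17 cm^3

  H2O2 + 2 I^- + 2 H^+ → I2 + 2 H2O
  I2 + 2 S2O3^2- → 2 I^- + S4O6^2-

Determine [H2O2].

n(S2O3^2-) = 0.03617 × 0.1452 = 5.252 × 10^-3 mol
n(I2) = n(S2O3^2-)/2 = 2.626 × 10^-3 mol
n(H2O2) in the aliquot = 2.626 × 10^-3 mol (1:1 ratio)
[H2O2] = 2.626 × 10^-3 / 0.01949 = 0.1347 mol/L

0.1347 mol/L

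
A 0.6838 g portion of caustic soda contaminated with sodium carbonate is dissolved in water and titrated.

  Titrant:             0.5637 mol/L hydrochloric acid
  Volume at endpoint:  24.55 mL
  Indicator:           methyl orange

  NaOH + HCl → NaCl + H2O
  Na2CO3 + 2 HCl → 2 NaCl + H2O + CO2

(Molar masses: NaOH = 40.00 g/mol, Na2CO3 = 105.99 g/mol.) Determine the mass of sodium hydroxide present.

n(HCl) = 0.02455 × 0.5637 = 0.01384 mol
Let x = n(NaOH), y = n(Na2CO3).
Titrant: 1x + 2y = 0.01384;  mass: 40.00x + 105.99y = 0.6838
Solving, x = 3.816 × 10^-3 mol, y = 5.011 × 10^-3 mol
mass of NaOH = 3.816 × 10^-3 × 40.00 = 0.1526 g

0.1526 g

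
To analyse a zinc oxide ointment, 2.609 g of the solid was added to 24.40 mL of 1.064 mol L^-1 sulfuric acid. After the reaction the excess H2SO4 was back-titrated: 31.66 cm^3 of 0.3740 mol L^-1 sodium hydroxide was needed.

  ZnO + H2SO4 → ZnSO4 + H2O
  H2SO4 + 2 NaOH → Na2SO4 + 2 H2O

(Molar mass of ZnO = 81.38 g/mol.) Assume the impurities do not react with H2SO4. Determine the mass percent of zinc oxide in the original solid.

n(H2SO4) added = 0.02440 × 1.064 = 0.02596 mol
n(NaOH) used in back-titration = 0.03166 × 0.3740 = 0.01184 mol
From the 1:2 ratio, n(H2SO4) left over = 1/2 × 0.01184 = 5.920 × 10^-3 mol
n(H2SO4) consumed by analyte = 0.02596 − 5.920 × 10^-3 = 0.02004 mol
n(ZnO) = 0.02004 mol (1:1 ratio)
mass of ZnO = 0.02004 × 81.38 = 1.631 g
% ZnO = 1.631 / 2.609 × 100 = 62.51 %

62.51 %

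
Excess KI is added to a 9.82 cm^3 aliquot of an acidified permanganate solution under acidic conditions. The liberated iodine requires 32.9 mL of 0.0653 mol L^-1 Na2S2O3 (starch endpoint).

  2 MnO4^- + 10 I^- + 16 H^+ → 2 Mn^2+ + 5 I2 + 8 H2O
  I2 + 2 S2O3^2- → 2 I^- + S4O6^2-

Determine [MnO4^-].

0.0438 mol/L

n(S2O3^2-) = 0.0329 × 0.0653 = 2.15 × 10^-3 mol
n(I2) = n(S2O3^2-)/2 = 1.07 × 10^-3 mol
From the 2:5 ratio, n(MnO4^-) in the aliquot = 2/5 × 1.07 × 10^-3 = 4.30 × 10^-4 mol
[MnO4^-] = 4.30 × 10^-4 / 0.00982 = 0.0438 mol/L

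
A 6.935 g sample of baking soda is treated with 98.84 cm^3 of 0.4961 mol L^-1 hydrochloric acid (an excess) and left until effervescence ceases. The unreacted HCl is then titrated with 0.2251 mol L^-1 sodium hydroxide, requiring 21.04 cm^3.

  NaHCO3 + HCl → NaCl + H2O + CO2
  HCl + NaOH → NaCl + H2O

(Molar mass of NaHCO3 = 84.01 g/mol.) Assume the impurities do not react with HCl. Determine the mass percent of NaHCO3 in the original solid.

n(HCl) added = 0.09884 × 0.4961 = 0.04903 mol
n(NaOH) used in back-titration = 0.02104 × 0.2251 = 4.736 × 10^-3 mol
n(HCl) left over = 4.736 × 10^-3 mol (1:1 ratio)
n(HCl) consumed by analyte = 0.04903 − 4.736 × 10^-3 = 0.04430 mol
n(NaHCO3) = 0.04430 mol (1:1 ratio)
mass of NaHCO3 = 0.04430 × 84.01 = 3.722 g
% NaHCO3 = 3.722 / 6.935 × 100 = 53.66 %

53.66 %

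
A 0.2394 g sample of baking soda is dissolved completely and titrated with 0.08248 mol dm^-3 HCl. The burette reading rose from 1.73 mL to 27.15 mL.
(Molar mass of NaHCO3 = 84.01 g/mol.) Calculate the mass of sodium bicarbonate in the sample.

0.1761 g

NaHCO3 + HCl → NaCl + H2O + CO2
n(HCl) = 0.02542 L × 0.08248 mol/L = 2.097 × 10^-3 mol
n(NaHCO3) = 2.097 × 10^-3 mol (1:1 ratio)
mass of NaHCO3 = 2.097 × 10^-3 × 84.01 g/mol = 0.1761 g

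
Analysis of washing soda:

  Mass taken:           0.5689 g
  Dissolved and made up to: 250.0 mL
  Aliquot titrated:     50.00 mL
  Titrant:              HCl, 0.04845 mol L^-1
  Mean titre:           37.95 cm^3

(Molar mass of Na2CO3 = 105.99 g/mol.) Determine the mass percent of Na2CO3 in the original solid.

85.64 %

Na2CO3 + 2 HCl → 2 NaCl + H2O + CO2
n(HCl) per titration = 0.03795 × 0.04845 = 1.839 × 10^-3 mol
From the 1:2 ratio, n(Na2CO3) in each aliquot = 1/2 × 1.839 × 10^-3 = 9.193 × 10^-4 mol
n(Na2CO3) in the whole flask = 9.193 × 10^-4 × 250.0/50.00 = 4.597 × 10^-3 mol
mass of Na2CO3 = 4.597 × 10^-3 × 105.99 = 0.4872 g
% Na2CO3 = 0.4872 / 0.5689 × 100 = 85.64 %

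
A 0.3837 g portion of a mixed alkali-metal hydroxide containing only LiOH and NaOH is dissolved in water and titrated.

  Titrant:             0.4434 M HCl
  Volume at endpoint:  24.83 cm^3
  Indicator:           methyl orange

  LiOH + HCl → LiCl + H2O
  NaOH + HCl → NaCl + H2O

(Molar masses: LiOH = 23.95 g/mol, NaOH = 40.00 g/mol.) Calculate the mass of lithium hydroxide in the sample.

0.08459 g

n(HCl) = 0.02483 × 0.4434 = 0.01101 mol
Let x = n(LiOH), y = n(NaOH).
Titrant: 1x + 1y = 0.01101;  mass: 23.95x + 40.00y = 0.3837
Solving, x = 3.532 × 10^-3 mol, y = 7.478 × 10^-3 mol
mass of LiOH = 3.532 × 10^-3 × 23.95 = 0.08459 g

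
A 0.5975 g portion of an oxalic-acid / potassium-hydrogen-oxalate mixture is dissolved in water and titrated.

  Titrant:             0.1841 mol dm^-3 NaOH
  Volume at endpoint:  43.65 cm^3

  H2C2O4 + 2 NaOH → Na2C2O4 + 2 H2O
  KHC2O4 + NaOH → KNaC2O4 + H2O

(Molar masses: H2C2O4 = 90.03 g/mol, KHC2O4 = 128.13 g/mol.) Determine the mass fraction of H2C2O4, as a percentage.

39.17 %

n(NaOH) = 0.04365 × 0.1841 = 8.036 × 10^-3 mol
Let x = n(H2C2O4), y = n(KHC2O4).
Titrant: 2x + 1y = 8.036 × 10^-3;  mass: 90.03x + 128.13y = 0.5975
Solving, x = 2.600 × 10^-3 mol, y = 2.837 × 10^-3 mol
mass of H2C2O4 = 2.600 × 10^-3 × 90.03 = 0.2341 g
% H2C2O4 = 0.2341 / 0.5975 × 100 = 39.17 %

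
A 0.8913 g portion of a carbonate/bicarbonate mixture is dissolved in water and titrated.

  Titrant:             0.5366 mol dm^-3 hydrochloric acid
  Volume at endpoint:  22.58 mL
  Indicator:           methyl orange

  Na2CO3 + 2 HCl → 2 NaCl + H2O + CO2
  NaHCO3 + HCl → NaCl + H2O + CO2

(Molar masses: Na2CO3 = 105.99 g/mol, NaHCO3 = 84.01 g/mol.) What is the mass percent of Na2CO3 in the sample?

24.27 %

n(HCl) = 0.02258 × 0.5366 = 0.01212 mol
Let x = n(Na2CO3), y = n(NaHCO3).
Titrant: 2x + 1y = 0.01212;  mass: 105.99x + 84.01y = 0.8913
Solving, x = 2.041 × 10^-3 mol, y = 8.034 × 10^-3 mol
mass of Na2CO3 = 2.041 × 10^-3 × 105.99 = 0.2163 g
% Na2CO3 = 0.2163 / 0.8913 × 100 = 24.27 %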